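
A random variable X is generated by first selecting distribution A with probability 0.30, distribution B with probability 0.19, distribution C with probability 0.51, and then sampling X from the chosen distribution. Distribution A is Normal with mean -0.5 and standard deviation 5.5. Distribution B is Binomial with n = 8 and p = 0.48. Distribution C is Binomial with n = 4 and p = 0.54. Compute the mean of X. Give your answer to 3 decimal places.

Component means — A: -0.5; B: 3.84; C: 2.16.
E[X] = 0.3·-0.5 + 0.19·3.84 + 0.51·2.16 = 1.6812.

1.681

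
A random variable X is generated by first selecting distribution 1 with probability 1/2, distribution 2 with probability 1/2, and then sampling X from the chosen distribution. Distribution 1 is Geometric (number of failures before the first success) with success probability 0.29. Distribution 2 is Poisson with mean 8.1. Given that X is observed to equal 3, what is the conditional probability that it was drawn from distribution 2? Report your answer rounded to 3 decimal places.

0.206

Likelihoods P(X=3 | ·): 1: 0.103794; 2: 0.0268855.
Posterior ∝ prior × likelihood. Numerator for 2: 0.5·0.0268855 = 0.0134428.
Normalizing constant: 0.5·0.103794 + 0.5·0.0268855 = 0.0653399.
P(2 | observation) = 0.0134428 / 0.0653399 = 0.205736.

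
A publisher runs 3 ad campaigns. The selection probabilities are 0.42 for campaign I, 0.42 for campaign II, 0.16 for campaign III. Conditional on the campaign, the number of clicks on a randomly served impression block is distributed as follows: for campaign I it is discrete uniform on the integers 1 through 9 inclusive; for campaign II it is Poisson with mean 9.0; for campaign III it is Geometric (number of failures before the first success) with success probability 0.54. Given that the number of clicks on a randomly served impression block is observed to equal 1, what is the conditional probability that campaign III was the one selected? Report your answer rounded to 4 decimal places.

Likelihoods P(X=1 | ·): I: 0.111111; II: 0.00111069; III: 0.2484.
Posterior ∝ prior × likelihood. Numerator for III: 0.16·0.2484 = 0.039744.
Normalizing constant: 0.42·0.111111 + 0.42·0.00111069 + 0.16·0.2484 = 0.0868772.
P(III | observation) = 0.039744 / 0.0868772 = 0.457474.

0.4575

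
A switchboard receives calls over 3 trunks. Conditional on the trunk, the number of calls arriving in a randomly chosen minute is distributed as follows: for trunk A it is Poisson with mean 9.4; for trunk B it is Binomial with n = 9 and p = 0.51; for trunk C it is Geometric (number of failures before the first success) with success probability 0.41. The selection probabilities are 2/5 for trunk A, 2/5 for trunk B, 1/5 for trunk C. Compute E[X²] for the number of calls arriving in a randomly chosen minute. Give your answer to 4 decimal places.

49.5470

For each component E[X²] = Var + (mean)², giving A: 97.76; B: 23.3172; C: 5.58061.
Overall E[X²] = 0.4·97.76 + 0.4·23.3172 + 0.2·5.58061 = 49.547.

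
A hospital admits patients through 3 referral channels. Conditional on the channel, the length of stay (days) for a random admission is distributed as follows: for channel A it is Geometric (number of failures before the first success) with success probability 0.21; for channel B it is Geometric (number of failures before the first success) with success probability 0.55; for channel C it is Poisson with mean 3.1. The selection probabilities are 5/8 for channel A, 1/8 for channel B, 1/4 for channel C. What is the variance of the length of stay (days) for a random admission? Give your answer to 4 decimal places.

Per component, A: μ=3.7619, E[X²]=32.0658; B: μ=0.818182, E[X²]=2.15702; C: μ=3.1, E[X²]=12.71.
E[X] = 0.625·3.7619 + 0.125·0.818182 + 0.25·3.1 = 3.22846.
E[X²] = 0.625·32.0658 + 0.125·2.15702 + 0.25·12.71 = 23.4882.
Var(X) = E[X²] − (E[X])² = 23.4882 − 10.423 = 13.0653.

13.0653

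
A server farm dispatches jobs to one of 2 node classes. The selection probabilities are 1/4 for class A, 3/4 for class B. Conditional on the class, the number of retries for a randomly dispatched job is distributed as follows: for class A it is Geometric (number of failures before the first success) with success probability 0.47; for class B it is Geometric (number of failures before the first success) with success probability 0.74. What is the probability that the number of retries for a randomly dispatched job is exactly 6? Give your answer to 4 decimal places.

0.0028

Conditional on each class, P(X = 6): A: 0.0104172; B: 0.000228598.
By total probability, P(X = 6) = 0.25·0.0104172 + 0.75·0.000228598 = 0.00277576.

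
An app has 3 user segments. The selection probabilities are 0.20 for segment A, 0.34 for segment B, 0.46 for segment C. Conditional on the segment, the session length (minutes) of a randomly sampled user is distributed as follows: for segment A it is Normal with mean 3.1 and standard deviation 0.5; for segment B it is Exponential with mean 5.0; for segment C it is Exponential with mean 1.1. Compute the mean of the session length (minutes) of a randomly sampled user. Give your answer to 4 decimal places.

Component means — A: 3.1; B: 5; C: 1.1.
E[X] = 0.2·3.1 + 0.34·5 + 0.46·1.1 = 2.826.

2.8260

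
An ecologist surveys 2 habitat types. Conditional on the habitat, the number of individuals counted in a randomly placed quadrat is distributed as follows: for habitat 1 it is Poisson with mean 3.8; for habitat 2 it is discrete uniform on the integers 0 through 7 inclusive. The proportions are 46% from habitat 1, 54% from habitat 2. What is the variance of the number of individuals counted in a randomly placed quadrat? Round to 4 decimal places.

Per component, 1: μ=3.8, E[X²]=18.24; 2: μ=3.5, E[X²]=17.5.
E[X] = 0.46·3.8 + 0.54·3.5 = 3.638.
E[X²] = 0.46·18.24 + 0.54·17.5 = 17.8404.
Var(X) = E[X²] − (E[X])² = 17.8404 − 13.235 = 4.60536.

4.6054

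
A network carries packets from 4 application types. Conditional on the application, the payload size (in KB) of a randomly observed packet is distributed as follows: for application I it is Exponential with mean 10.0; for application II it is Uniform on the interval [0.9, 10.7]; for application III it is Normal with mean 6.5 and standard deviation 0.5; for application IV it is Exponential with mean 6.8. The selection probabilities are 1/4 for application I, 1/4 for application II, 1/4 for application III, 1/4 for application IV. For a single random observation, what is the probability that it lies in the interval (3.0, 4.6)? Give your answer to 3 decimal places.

Conditional on each application, P(3.0 < X < 4.6): I: 0.109535; II: 0.163265; III: 7.2348e-05; IV: 0.134871.
By total probability, P(3.0 < X < 4.6) = 0.25·0.109535 + 0.25·0.163265 + 0.25·7.2348e-05 + 0.25·0.134871 = 0.101936.

0.102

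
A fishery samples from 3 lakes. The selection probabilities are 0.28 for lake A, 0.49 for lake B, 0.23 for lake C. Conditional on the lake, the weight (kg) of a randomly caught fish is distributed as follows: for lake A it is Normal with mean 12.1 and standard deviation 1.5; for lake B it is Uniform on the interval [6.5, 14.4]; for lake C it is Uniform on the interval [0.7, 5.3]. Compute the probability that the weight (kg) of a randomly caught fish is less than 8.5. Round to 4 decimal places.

0.3563

Conditional on each lake, P(X < 8.5): A: 0.00819754; B: 0.253165; C: 1.
By total probability, P(X < 8.5) = 0.28·0.00819754 + 0.49·0.253165 + 0.23·1 = 0.356346.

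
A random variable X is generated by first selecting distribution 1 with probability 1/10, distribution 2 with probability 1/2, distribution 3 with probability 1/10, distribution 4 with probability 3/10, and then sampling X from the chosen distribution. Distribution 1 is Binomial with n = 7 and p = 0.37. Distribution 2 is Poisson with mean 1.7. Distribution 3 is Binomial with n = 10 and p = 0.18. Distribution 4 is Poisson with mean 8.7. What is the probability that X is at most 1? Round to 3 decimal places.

0.311

Conditional on each component, P(X ≤ 1): 1: 0.201326; 2: 0.493246; 3: 0.439163; 4: 0.00161588.
By total probability, P(X ≤ 1) = 0.1·0.201326 + 0.5·0.493246 + 0.1·0.439163 + 0.3·0.00161588 = 0.311156.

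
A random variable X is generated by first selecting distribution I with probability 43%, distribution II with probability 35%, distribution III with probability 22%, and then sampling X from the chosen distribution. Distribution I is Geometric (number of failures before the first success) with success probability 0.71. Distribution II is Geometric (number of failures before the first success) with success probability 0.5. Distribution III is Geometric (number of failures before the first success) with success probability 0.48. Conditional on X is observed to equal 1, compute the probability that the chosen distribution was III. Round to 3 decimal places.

0.238

Likelihoods P(X=1 | ·): I: 0.2059; II: 0.25; III: 0.2496.
Posterior ∝ prior × likelihood. Numerator for III: 0.22·0.2496 = 0.054912.
Normalizing constant: 0.43·0.2059 + 0.35·0.25 + 0.22·0.2496 = 0.230949.
P(III | observation) = 0.054912 / 0.230949 = 0.237767.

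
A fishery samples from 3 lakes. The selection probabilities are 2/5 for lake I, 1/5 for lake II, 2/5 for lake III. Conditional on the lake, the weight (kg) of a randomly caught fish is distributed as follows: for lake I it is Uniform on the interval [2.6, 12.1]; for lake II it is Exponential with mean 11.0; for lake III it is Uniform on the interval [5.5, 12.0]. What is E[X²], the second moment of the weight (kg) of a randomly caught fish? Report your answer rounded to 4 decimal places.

105.0507

For each component E[X²] = Var + (mean)², giving I: 61.5433; II: 242; III: 80.0833.
Overall E[X²] = 0.4·61.5433 + 0.2·242 + 0.4·80.0833 = 105.051.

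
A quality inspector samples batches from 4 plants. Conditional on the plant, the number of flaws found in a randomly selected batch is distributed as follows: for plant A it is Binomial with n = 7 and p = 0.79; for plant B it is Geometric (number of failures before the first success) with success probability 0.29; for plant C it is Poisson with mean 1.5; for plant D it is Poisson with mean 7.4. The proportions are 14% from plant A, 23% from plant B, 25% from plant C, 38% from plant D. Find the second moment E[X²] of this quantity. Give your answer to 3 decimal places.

For each component E[X²] = Var + (mean)², giving A: 31.7422; B: 14.4364; C: 3.75; D: 62.16.
Overall E[X²] = 0.14·31.7422 + 0.23·14.4364 + 0.25·3.75 + 0.38·62.16 = 32.3226.

32.323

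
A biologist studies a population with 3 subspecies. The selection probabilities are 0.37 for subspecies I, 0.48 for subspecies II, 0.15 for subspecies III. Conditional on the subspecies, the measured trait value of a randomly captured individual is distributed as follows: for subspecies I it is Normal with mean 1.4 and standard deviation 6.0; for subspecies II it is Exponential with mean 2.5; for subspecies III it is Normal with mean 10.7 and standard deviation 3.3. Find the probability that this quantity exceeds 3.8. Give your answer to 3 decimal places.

Conditional on each subspecies, P(X > 3.8): I: 0.344578; II: 0.218712; III: 0.981732.
By total probability, P(X > 3.8) = 0.37·0.344578 + 0.48·0.218712 + 0.15·0.981732 = 0.379735.

0.380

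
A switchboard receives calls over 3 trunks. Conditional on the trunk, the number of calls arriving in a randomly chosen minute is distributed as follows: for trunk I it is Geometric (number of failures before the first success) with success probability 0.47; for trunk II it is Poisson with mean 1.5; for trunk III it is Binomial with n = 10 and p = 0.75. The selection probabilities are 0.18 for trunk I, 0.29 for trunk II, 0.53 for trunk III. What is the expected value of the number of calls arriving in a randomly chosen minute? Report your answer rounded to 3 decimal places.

Component means — I: 1.12766; II: 1.5; III: 7.5.
E[X] = 0.18·1.12766 + 0.29·1.5 + 0.53·7.5 = 4.61298.

4.613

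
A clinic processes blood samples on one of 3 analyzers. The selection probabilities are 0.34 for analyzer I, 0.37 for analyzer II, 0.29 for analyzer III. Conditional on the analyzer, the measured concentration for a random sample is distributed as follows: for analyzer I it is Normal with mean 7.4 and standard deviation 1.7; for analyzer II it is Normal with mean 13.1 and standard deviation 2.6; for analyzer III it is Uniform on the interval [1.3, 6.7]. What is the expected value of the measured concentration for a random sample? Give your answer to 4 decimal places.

8.5230

Component means — I: 7.4; II: 13.1; III: 4.
E[X] = 0.34·7.4 + 0.37·13.1 + 0.29·4 = 8.523.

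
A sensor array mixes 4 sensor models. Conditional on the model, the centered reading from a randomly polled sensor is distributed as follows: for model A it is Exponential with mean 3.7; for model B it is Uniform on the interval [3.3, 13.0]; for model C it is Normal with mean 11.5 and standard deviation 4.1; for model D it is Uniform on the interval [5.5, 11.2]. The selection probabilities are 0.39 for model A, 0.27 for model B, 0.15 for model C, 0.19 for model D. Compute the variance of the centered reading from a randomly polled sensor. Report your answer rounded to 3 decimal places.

18.478

Per component, A: μ=3.7, E[X²]=27.38; B: μ=8.15, E[X²]=74.2633; C: μ=11.5, E[X²]=149.06; D: μ=8.35, E[X²]=72.43.
E[X] = 0.39·3.7 + 0.27·8.15 + 0.15·11.5 + 0.19·8.35 = 6.955.
E[X²] = 0.39·27.38 + 0.27·74.2633 + 0.15·149.06 + 0.19·72.43 = 66.85.
Var(X) = E[X²] − (E[X])² = 66.85 − 48.372 = 18.478.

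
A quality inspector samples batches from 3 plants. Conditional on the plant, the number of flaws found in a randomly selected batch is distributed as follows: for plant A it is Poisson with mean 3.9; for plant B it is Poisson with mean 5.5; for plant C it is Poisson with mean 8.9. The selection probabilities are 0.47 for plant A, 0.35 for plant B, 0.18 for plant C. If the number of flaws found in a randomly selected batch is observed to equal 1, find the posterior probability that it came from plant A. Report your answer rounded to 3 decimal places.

0.821

Likelihoods P(X=1 | ·): A: 0.0789435; B: 0.0224772; C: 0.00121386.
Posterior ∝ prior × likelihood. Numerator for A: 0.47·0.0789435 = 0.0371034.
Normalizing constant: 0.47·0.0789435 + 0.35·0.0224772 + 0.18·0.00121386 = 0.045189.
P(A | observation) = 0.0371034 / 0.045189 = 0.821073.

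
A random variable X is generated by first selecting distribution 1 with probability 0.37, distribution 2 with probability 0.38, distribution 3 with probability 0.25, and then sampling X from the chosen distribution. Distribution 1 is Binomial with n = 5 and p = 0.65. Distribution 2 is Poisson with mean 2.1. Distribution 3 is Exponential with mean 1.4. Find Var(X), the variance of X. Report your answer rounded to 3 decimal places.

2.258

Per component, 1: μ=3.25, E[X²]=11.7; 2: μ=2.1, E[X²]=6.51; 3: μ=1.4, E[X²]=3.92.
E[X] = 0.37·3.25 + 0.38·2.1 + 0.25·1.4 = 2.3505.
E[X²] = 0.37·11.7 + 0.38·6.51 + 0.25·3.92 = 7.7828.
Var(X) = E[X²] − (E[X])² = 7.7828 − 5.52485 = 2.25795.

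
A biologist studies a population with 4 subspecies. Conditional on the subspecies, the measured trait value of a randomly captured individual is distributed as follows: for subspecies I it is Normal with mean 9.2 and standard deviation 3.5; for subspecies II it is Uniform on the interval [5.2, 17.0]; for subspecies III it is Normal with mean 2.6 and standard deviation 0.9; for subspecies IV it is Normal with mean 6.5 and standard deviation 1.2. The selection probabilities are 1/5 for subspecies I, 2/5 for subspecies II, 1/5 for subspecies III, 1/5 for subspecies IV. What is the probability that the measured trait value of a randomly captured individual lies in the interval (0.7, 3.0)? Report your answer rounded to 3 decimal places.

0.137

Conditional on each subspecies, P(0.7 < X < 3.0): I: 0.0306655; II: 0; III: 0.654258; IV: 0.0017683.
By total probability, P(0.7 < X < 3.0) = 0.2·0.0306655 + 0.4·0 + 0.2·0.654258 + 0.2·0.0017683 = 0.137338.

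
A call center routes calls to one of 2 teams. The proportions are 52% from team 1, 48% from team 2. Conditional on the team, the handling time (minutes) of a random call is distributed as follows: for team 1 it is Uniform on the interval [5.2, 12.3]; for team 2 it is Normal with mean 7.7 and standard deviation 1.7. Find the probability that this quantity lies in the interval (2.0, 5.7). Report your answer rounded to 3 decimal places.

0.094

Conditional on each team, P(2.0 < X < 5.7): 1: 0.0704225; 2: 0.119304.
By total probability, P(2.0 < X < 5.7) = 0.52·0.0704225 + 0.48·0.119304 = 0.0938855.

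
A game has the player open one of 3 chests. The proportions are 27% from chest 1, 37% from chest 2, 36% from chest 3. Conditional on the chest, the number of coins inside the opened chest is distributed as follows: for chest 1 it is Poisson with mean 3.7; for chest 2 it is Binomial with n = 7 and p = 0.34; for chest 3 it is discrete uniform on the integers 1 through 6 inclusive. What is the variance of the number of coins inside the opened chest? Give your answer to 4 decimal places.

2.9752

Per component, 1: μ=3.7, E[X²]=17.39; 2: μ=2.38, E[X²]=7.2352; 3: μ=3.5, E[X²]=15.1667.
E[X] = 0.27·3.7 + 0.37·2.38 + 0.36·3.5 = 3.1396.
E[X²] = 0.27·17.39 + 0.37·7.2352 + 0.36·15.1667 = 12.8323.
Var(X) = E[X²] − (E[X])² = 12.8323 − 9.85709 = 2.97524.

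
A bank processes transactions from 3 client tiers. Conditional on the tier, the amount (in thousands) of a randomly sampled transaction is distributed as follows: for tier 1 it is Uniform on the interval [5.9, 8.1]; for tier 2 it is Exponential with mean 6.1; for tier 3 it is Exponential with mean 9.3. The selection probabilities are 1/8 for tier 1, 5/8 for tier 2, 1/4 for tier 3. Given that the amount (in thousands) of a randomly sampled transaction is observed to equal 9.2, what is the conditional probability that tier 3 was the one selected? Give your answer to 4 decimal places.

Likelihoods f(9.2 | ·): 1: 0; 2: 0.0362801; 3: 0.0399846.
Posterior ∝ prior × likelihood. Numerator for 3: 0.25·0.0399846 = 0.00999614.
Normalizing constant: 0.125·0 + 0.625·0.0362801 + 0.25·0.0399846 = 0.0326712.
P(3 | observation) = 0.00999614 / 0.0326712 = 0.305962.

0.3060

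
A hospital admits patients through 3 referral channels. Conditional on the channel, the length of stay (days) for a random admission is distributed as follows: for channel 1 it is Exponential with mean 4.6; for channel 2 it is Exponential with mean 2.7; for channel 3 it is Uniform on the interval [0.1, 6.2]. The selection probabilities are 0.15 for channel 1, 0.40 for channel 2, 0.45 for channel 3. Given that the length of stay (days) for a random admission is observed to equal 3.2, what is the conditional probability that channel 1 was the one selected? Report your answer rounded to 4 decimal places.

0.1202

Likelihoods f(3.2 | ·): 1: 0.108424; 2: 0.113218; 3: 0.163934.
Posterior ∝ prior × likelihood. Numerator for 1: 0.15·0.108424 = 0.0162636.
Normalizing constant: 0.15·0.108424 + 0.4·0.113218 + 0.45·0.163934 = 0.135321.
P(1 | observation) = 0.0162636 / 0.135321 = 0.120185.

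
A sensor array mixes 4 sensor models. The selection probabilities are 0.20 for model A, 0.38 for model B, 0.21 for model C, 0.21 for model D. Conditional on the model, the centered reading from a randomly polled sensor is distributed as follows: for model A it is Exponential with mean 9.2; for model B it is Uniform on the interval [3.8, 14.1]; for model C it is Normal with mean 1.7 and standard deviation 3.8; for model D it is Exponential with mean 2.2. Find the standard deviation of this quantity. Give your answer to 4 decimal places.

6.0500

Per component, A: μ=9.2, E[X²]=169.28; B: μ=8.95, E[X²]=88.9433; C: μ=1.7, E[X²]=17.33; D: μ=2.2, E[X²]=9.68.
E[X] = 0.2·9.2 + 0.38·8.95 + 0.21·1.7 + 0.21·2.2 = 6.06.
E[X²] = 0.2·169.28 + 0.38·88.9433 + 0.21·17.33 + 0.21·9.68 = 73.3266.
Var(X) = E[X²] − (E[X])² = 73.3266 − 36.7236 = 36.603.
SD(X) = √36.603 = 6.05004.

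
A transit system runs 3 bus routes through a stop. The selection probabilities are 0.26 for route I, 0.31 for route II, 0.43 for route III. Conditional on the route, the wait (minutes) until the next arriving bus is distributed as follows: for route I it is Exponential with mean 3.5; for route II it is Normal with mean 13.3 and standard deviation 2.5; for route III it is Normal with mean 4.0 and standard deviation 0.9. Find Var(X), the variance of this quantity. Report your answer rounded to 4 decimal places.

Per component, I: μ=3.5, E[X²]=24.5; II: μ=13.3, E[X²]=183.14; III: μ=4, E[X²]=16.81.
E[X] = 0.26·3.5 + 0.31·13.3 + 0.43·4 = 6.753.
E[X²] = 0.26·24.5 + 0.31·183.14 + 0.43·16.81 = 70.3717.
Var(X) = E[X²] − (E[X])² = 70.3717 − 45.603 = 24.7687.

24.7687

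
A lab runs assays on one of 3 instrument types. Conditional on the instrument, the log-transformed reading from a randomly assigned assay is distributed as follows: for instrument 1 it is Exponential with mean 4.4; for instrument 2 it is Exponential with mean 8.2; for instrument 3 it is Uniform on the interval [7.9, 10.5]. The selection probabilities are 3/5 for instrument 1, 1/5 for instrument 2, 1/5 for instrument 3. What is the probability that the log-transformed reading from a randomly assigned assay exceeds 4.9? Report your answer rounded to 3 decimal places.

Conditional on each instrument, P(X > 4.9): 1: 0.328363; 2: 0.550152; 3: 1.
By total probability, P(X > 4.9) = 0.6·0.328363 + 0.2·0.550152 + 0.2·1 = 0.507048.

0.507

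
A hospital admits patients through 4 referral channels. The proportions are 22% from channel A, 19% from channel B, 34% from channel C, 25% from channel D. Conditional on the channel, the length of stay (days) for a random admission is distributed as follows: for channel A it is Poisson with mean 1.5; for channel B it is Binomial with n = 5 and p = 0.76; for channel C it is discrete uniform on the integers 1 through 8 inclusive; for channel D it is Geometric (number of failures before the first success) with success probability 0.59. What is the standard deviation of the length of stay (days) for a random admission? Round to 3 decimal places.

2.288

Per component, A: μ=1.5, E[X²]=3.75; B: μ=3.8, E[X²]=15.352; C: μ=4.5, E[X²]=25.5; D: μ=0.694915, E[X²]=1.66073.
E[X] = 0.22·1.5 + 0.19·3.8 + 0.34·4.5 + 0.25·0.694915 = 2.75573.
E[X²] = 0.22·3.75 + 0.19·15.352 + 0.34·25.5 + 0.25·1.66073 = 12.8271.
Var(X) = E[X²] − (E[X])² = 12.8271 − 7.59404 = 5.23302.
SD(X) = √5.23302 = 2.28758.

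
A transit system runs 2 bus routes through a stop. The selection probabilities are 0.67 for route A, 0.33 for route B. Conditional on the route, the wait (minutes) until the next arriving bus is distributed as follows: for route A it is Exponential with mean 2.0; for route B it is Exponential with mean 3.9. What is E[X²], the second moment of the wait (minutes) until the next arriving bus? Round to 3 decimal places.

15.399

For each component E[X²] = Var + (mean)², giving A: 8; B: 30.42.
Overall E[X²] = 0.67·8 + 0.33·30.42 = 15.3986.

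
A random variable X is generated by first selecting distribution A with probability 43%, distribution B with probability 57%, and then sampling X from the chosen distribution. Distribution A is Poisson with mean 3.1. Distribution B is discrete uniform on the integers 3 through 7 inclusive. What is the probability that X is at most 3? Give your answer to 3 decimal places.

0.383

Conditional on each component, P(X ≤ 3): A: 0.62484; B: 0.2.
By total probability, P(X ≤ 3) = 0.43·0.62484 + 0.57·0.2 = 0.382681.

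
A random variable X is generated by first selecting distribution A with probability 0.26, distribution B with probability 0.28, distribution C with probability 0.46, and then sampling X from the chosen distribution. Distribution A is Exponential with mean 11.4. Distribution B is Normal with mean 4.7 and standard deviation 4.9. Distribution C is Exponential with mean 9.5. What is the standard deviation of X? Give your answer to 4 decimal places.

9.4178

Per component, A: μ=11.4, E[X²]=259.92; B: μ=4.7, E[X²]=46.1; C: μ=9.5, E[X²]=180.5.
E[X] = 0.26·11.4 + 0.28·4.7 + 0.46·9.5 = 8.65.
E[X²] = 0.26·259.92 + 0.28·46.1 + 0.46·180.5 = 163.517.
Var(X) = E[X²] − (E[X])² = 163.517 − 74.8225 = 88.6947.
SD(X) = √88.6947 = 9.41779.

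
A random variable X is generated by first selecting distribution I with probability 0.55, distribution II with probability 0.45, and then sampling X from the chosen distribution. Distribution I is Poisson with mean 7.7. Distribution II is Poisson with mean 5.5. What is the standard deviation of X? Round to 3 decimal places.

Per component, I: μ=7.7, E[X²]=66.99; II: μ=5.5, E[X²]=35.75.
E[X] = 0.55·7.7 + 0.45·5.5 = 6.71.
E[X²] = 0.55·66.99 + 0.45·35.75 = 52.932.
Var(X) = E[X²] − (E[X])² = 52.932 − 45.0241 = 7.9079.
SD(X) = √7.9079 = 2.8121.

2.812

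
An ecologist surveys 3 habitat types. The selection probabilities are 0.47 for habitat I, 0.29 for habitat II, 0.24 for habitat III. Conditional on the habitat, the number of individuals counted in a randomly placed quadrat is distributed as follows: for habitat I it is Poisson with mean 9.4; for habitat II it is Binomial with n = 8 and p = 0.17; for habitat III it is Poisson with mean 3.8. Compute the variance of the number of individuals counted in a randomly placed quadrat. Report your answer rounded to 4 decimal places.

Per component, I: μ=9.4, E[X²]=97.76; II: μ=1.36, E[X²]=2.9784; III: μ=3.8, E[X²]=18.24.
E[X] = 0.47·9.4 + 0.29·1.36 + 0.24·3.8 = 5.7244.
E[X²] = 0.47·97.76 + 0.29·2.9784 + 0.24·18.24 = 51.1885.
Var(X) = E[X²] − (E[X])² = 51.1885 − 32.7688 = 18.4198.

18.4198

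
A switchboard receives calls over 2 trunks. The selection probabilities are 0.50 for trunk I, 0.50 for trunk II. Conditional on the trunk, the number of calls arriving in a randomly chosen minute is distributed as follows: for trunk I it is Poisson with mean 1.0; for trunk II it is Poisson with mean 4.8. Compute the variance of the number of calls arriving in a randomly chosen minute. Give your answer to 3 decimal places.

Per component, I: μ=1, E[X²]=2; II: μ=4.8, E[X²]=27.84.
E[X] = 0.5·1 + 0.5·4.8 = 2.9.
E[X²] = 0.5·2 + 0.5·27.84 = 14.92.
Var(X) = E[X²] − (E[X])² = 14.92 − 8.41 = 6.51.

6.510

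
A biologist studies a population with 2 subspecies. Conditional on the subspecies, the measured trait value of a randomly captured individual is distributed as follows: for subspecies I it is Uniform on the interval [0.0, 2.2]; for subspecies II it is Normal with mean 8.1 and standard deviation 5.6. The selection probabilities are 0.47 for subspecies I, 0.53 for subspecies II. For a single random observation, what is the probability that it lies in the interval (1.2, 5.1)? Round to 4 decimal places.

0.3128

Conditional on each subspecies, P(1.2 < X < 5.1): I: 0.454545; II: 0.18713.
By total probability, P(1.2 < X < 5.1) = 0.47·0.454545 + 0.53·0.18713 = 0.312815.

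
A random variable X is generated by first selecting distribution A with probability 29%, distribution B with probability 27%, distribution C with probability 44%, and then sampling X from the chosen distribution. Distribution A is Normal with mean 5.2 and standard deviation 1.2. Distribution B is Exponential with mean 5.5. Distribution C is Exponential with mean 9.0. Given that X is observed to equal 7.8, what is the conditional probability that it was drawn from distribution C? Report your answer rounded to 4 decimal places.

0.4933

Likelihoods f(7.8 | ·): A: 0.0317939; B: 0.044028; C: 0.0467056.
Posterior ∝ prior × likelihood. Numerator for C: 0.44·0.0467056 = 0.0205505.
Normalizing constant: 0.29·0.0317939 + 0.27·0.044028 + 0.44·0.0467056 = 0.0416582.
P(C | observation) = 0.0205505 / 0.0416582 = 0.493311.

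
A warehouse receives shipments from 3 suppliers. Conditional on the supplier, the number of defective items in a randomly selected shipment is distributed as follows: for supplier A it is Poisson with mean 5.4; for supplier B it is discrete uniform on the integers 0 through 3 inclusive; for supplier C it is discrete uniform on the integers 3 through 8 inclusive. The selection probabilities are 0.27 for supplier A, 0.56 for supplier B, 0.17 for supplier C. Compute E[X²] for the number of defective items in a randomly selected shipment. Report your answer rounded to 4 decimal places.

For each component E[X²] = Var + (mean)², giving A: 34.56; B: 3.5; C: 33.1667.
Overall E[X²] = 0.27·34.56 + 0.56·3.5 + 0.17·33.1667 = 16.9295.

16.9295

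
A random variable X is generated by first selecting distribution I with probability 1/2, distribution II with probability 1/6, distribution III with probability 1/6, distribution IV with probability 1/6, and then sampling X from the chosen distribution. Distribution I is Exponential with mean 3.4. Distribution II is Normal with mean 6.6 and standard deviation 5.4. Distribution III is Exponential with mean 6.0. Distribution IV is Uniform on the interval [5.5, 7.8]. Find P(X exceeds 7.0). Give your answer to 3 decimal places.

0.252

Conditional on each component, P(X > 7.0): I: 0.127604; II: 0.470476; III: 0.311403; IV: 0.347826.
By total probability, P(X > 7.0) = 0.5·0.127604 + 0.166667·0.470476 + 0.166667·0.311403 + 0.166667·0.347826 = 0.252086.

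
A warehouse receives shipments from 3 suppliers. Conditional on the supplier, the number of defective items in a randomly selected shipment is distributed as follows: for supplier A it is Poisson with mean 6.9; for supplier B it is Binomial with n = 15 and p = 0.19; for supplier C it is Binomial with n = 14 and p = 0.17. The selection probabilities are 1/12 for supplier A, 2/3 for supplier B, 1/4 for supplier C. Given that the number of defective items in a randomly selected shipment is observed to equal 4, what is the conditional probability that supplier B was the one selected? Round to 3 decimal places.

0.743

Likelihoods P(X=4 | ·): A: 0.0951816; B: 0.175179; C: 0.129721.
Posterior ∝ prior × likelihood. Numerator for B: 0.666667·0.175179 = 0.116786.
Normalizing constant: 0.0833333·0.0951816 + 0.666667·0.175179 + 0.25·0.129721 = 0.157148.
P(B | observation) = 0.116786 / 0.157148 = 0.743159.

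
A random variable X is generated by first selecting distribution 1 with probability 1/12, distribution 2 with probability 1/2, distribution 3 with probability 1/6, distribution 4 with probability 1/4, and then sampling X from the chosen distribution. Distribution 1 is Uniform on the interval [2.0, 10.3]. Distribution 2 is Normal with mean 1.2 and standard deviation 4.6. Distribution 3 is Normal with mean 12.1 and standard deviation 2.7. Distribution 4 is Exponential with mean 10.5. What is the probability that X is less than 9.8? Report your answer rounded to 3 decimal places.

Conditional on each component, P(X < 9.8): 1: 0.939759; 2: 0.969228; 3: 0.197148; 4: 0.606759.
By total probability, P(X < 9.8) = 0.0833333·0.939759 + 0.5·0.969228 + 0.166667·0.197148 + 0.25·0.606759 = 0.747475.

0.747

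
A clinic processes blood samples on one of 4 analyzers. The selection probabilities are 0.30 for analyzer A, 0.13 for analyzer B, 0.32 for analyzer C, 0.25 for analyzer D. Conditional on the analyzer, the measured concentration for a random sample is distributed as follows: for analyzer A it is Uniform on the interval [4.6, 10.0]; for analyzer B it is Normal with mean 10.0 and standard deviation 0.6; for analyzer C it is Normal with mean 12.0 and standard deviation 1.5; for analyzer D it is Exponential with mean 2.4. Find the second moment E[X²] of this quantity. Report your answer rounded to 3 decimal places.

79.443

For each component E[X²] = Var + (mean)², giving A: 55.72; B: 100.36; C: 146.25; D: 11.52.
Overall E[X²] = 0.3·55.72 + 0.13·100.36 + 0.32·146.25 + 0.25·11.52 = 79.4428.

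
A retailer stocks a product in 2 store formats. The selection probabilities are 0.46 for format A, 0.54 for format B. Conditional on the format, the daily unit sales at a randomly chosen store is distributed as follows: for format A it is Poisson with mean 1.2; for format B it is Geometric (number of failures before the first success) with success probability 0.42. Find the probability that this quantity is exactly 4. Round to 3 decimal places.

Conditional on each format, P(X = 4): A: 0.0260232; B: 0.0475293.
By total probability, P(X = 4) = 0.46·0.0260232 + 0.54·0.0475293 = 0.0376365.

0.038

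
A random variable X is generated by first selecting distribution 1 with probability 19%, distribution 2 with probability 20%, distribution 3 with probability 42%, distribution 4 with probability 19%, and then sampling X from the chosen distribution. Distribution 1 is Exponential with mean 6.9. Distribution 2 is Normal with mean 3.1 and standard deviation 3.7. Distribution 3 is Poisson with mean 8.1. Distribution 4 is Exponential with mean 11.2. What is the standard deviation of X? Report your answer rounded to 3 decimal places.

Per component, 1: μ=6.9, E[X²]=95.22; 2: μ=3.1, E[X²]=23.3; 3: μ=8.1, E[X²]=73.71; 4: μ=11.2, E[X²]=250.88.
E[X] = 0.19·6.9 + 0.2·3.1 + 0.42·8.1 + 0.19·11.2 = 7.461.
E[X²] = 0.19·95.22 + 0.2·23.3 + 0.42·73.71 + 0.19·250.88 = 101.377.
Var(X) = E[X²] − (E[X])² = 101.377 − 55.6665 = 45.7107.
SD(X) = √45.7107 = 6.76097.

6.761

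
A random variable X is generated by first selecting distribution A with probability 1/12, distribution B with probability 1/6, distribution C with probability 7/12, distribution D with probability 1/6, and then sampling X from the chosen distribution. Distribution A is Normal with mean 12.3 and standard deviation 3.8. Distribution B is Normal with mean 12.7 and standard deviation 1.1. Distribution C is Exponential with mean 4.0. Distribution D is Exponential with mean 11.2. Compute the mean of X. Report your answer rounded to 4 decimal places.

Component means — A: 12.3; B: 12.7; C: 4; D: 11.2.
E[X] = 0.0833333·12.3 + 0.166667·12.7 + 0.583333·4 + 0.166667·11.2 = 7.34167.

7.3417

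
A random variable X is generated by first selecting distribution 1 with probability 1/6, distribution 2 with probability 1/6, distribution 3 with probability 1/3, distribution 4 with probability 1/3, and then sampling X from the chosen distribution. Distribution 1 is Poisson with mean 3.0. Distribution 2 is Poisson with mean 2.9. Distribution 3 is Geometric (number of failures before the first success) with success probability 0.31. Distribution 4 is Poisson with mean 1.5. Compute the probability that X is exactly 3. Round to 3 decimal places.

0.150

Conditional on each component, P(X = 3): 1: 0.224042; 2: 0.22366; 3: 0.101838; 4: 0.125511.
By total probability, P(X = 3) = 0.166667·0.224042 + 0.166667·0.22366 + 0.333333·0.101838 + 0.333333·0.125511 = 0.1504.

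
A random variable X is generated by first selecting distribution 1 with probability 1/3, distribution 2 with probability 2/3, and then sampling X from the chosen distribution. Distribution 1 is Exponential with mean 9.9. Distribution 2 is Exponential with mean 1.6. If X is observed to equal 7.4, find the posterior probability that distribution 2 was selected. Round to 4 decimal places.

0.2039

Likelihoods f(7.4 | ·): 1: 0.0478344; 2: 0.00612728.
Posterior ∝ prior × likelihood. Numerator for 2: 0.666667·0.00612728 = 0.00408486.
Normalizing constant: 0.333333·0.0478344 + 0.666667·0.00612728 = 0.0200297.
P(2 | observation) = 0.00408486 / 0.0200297 = 0.20394.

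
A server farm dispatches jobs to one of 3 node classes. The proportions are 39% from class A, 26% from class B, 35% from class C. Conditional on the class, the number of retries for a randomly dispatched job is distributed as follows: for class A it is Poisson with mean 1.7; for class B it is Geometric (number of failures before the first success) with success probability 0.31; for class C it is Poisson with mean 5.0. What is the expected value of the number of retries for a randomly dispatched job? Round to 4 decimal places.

2.9917

Component means — A: 1.7; B: 2.22581; C: 5.
E[X] = 0.39·1.7 + 0.26·2.22581 + 0.35·5 = 2.99171.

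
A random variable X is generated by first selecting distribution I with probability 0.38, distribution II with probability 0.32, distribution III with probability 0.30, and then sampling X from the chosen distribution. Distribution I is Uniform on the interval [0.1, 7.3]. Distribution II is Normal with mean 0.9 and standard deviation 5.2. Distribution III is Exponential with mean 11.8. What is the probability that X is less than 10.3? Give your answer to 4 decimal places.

0.8634

Conditional on each component, P(X < 10.3): I: 1; II: 0.964673; III: 0.582254.
By total probability, P(X < 10.3) = 0.38·1 + 0.32·0.964673 + 0.3·0.582254 = 0.863371.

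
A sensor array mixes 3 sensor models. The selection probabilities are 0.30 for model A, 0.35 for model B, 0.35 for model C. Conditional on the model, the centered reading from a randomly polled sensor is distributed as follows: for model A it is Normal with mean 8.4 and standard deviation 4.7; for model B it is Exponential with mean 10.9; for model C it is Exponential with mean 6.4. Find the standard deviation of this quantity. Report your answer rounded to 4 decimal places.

8.1304

Per component, A: μ=8.4, E[X²]=92.65; B: μ=10.9, E[X²]=237.62; C: μ=6.4, E[X²]=81.92.
E[X] = 0.3·8.4 + 0.35·10.9 + 0.35·6.4 = 8.575.
E[X²] = 0.3·92.65 + 0.35·237.62 + 0.35·81.92 = 139.634.
Var(X) = E[X²] − (E[X])² = 139.634 − 73.5306 = 66.1034.
SD(X) = √66.1034 = 8.1304.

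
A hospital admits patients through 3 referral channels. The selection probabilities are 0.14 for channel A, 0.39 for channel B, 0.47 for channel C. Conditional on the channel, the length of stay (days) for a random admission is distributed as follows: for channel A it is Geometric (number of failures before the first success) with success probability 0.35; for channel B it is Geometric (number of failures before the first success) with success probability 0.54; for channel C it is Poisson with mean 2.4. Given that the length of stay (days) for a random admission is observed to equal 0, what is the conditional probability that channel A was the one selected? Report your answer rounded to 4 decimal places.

Likelihoods P(X=0 | ·): A: 0.35; B: 0.54; C: 0.090718.
Posterior ∝ prior × likelihood. Numerator for A: 0.14·0.35 = 0.049.
Normalizing constant: 0.14·0.35 + 0.39·0.54 + 0.47·0.090718 = 0.302237.
P(A | observation) = 0.049 / 0.302237 = 0.162124.

0.1621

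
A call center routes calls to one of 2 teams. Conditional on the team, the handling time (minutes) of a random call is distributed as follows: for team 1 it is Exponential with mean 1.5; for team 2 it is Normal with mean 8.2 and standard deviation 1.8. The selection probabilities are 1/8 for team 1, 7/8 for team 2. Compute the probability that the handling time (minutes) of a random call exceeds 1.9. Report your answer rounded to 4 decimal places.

0.9100

Conditional on each team, P(X > 1.9): 1: 0.281769; 2: 0.999767.
By total probability, P(X > 1.9) = 0.125·0.281769 + 0.875·0.999767 = 0.910018.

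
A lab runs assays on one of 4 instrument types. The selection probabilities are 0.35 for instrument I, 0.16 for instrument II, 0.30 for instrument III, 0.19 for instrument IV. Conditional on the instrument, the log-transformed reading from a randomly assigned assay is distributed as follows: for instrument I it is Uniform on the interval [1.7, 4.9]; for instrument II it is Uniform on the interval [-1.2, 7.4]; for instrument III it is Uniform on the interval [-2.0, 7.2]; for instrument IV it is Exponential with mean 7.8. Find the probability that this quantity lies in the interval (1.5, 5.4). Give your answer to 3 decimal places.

0.611

Conditional on each instrument, P(1.5 < X < 5.4): I: 1; II: 0.453488; III: 0.423913; IV: 0.324633.
By total probability, P(1.5 < X < 5.4) = 0.35·1 + 0.16·0.453488 + 0.3·0.423913 + 0.19·0.324633 = 0.611412.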